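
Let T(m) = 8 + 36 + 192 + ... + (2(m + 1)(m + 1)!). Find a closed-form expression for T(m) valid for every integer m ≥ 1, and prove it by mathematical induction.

We claim T(m) = 2(m + 2)! - 4 for all m ≥ 1.
When m = 1: T(1) = 8, and the closed form gives 8. They agree.
Inductive step: suppose the statement holds for some p ≥ 1, so T(p) = 2(p + 2)! - 4.
Then T(p+1) = T(p) + (2(p + 2)(p + 2)!) = (2(p + 2)! - 4) + (2(p + 2)(p + 2)!).
Simplifying, T(p+1) = 2((p+1) + 2)! - 4,
which is the closed form with m = p+1.
This completes the induction.

T(m) = 2(m + 2)! - 4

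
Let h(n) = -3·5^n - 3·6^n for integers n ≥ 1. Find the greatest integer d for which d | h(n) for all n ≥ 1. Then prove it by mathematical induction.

Computing the first values: h(1) = -33 and h(2) = -183; gcd(-33, -183) = 3, so d ≤ 3.
We prove 3 | -3·5^n - 3·6^n for all n ≥ 1 by induction on n.
For the base case n = 1: h(1) = -33 = 3·(-11), so 3 | h(1).
Inductive step: assume the claim holds for n = p, i.e. 3 | h(p). Then
h(p+1) − 6·h(p) = (-3·5^(p+1) - 3·6^(p+1)) − 6·(-3·5^p - 3·6^p) = (-3)·5^p·(5 − 6) = (3)·5^p. Since 3 | h(p) by the inductive hypothesis, 3 | 6·h(p); and 3 | 3 since 3 = 3·1. Therefore 3 | h(p+1).
Hence, by induction on n, the claim holds for every n ≥ 1.
Therefore the largest such d is 3.

d = 3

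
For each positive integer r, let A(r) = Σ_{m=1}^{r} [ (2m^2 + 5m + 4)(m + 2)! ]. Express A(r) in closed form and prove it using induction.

A(r) = (2r + 1)(r + 3)! - 6

We claim A(r) = (2r + 1)(r + 3)! - 6 for all r ≥ 1.
For the base case r = 1: A(1) = 66, and the closed form gives 66. They agree.
For the inductive step, assume it holds for an arbitrary m ≥ 1, so A(m) = (2m + 1)(m + 3)! - 6.
Then A(m+1) = A(m) + ((2m^2 + 9m + 11)(m + 3)!) = ((2m + 1)(m + 3)! - 6) + ((2m^2 + 9m + 11)(m + 3)!).
Simplifying, A(m+1) = (2(m+1) + 1)((m+1) + 3)! - 6,
which is the closed form with r = m+1.
Hence, by induction on r, the claim holds for every r ≥ 1.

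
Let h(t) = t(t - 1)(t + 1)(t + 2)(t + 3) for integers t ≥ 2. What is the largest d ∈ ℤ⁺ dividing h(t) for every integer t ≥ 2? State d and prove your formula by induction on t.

d = 120

Computing the first values: h(2) = 120 and h(3) = 720; gcd(120, 720) = 120, so d ≤ 120.
We prove 120 | t(t - 1)(t + 1)(t + 2)(t + 3) for all t ≥ 2 by induction on t.
When t = 2: h(2) = 120 = 120·(1), so 120 | h(2).
Inductive step: suppose the statement holds for some j ≥ 2, i.e. 120 | h(j). Then
h(j+1) − h(j) = j·(j+1)·(j+2)·(j+3)·(j+4) − (j-1)·j·(j+1)·(j+2)·(j+3) = j·(j+1)·(j+2)·(j+3)·[(j+4) − (j-1)] = 5·j·(j+1)·(j+2)·(j+3). The product of 4 consecutive integers is divisible by (4)! = 24, so h(j+1) − h(j) is divisible by 5·24 = 120. By the inductive hypothesis 120 | h(j), hence 120 | h(j+1).
This completes the induction.
Therefore the largest such d is 120.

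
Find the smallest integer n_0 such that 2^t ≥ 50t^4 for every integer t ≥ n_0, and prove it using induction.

n_0 = 24

At t = 23: 8388608 < 13992050, so the inequality fails and n_0 ≥ 24. We prove 2^t ≥ 50t^4 for all t ≥ 24.
Base case (t = 24): 2^t = 16777216 and 50t^4 = 16588800, so 16777216 ≥ 16588800.
Inductive step: assume the claim holds for t = p, so 2^p ≥ 50p^4.
Then 2^(p + 1) = 2·(2^p) ≥ 2·(50p^4).
Also, for p ≥ 24 we have 2·(50p^4) ≥ 50(p+1)^4, since 2 ≥ (1 + 1/p)^4 for all p ≥ 24.
Combining, 2^(p + 1) ≥ 50(p+1)^4.
This completes the induction.
Hence the smallest such n_0 is 24.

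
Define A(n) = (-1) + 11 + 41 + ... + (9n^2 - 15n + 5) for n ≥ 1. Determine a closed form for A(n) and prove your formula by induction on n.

A(n) = n(3n^2 - 3n - 1)

We claim A(n) = n(3n^2 - 3n - 1) for all n ≥ 1.
Base step (n = 1): A(1) = -1, and the closed form gives -1. They agree.
Suppose the result is true for n = m, so A(m) = m(3m^2 - 3m - 1).
Then A(m+1) = A(m) + (9m^2 + 3m - 1) = (m(3m^2 - 3m - 1)) + (9m^2 + 3m - 1).
Simplifying, A(m+1) = (m + 1)(3m^2 + 3m - 1) = (m+1)(3(m+1)^2 - 3(m+1) - 1),
which is the closed form with n = m+1.
This completes the induction.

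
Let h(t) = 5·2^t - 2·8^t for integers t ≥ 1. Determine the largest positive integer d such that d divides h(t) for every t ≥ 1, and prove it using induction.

d = 6

Computing the first values: h(1) = -6 and h(2) = -108; gcd(-6, -108) = 6, so d ≤ 6.
We prove 6 | 5·2^t - 2·8^t for all t ≥ 1 by induction on t.
When t = 1: h(1) = -6 = 6·(-1), so 6 | h(1).
For the inductive step, assume it holds for an arbitrary p ≥ 1, i.e. 6 | h(p). Then
h(p+1) − 8·h(p) = (5·2^(p+1) - 2·8^(p+1)) − 8·(5·2^p - 2·8^p) = (5)·2^p·(2 − 8) = (-30)·2^p. Since 6 | h(p) by the inductive hypothesis, 6 | 8·h(p); and 6 | -30 since -30 = 6·-5. Therefore 6 | h(p+1).
By induction, the statement is established for all t ≥ 1.
Therefore the largest such d is 6.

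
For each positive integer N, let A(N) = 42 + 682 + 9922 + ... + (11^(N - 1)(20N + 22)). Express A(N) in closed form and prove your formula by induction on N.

We claim A(N) = 2·11^N(N + 1) - 2 for all N ≥ 1.
For the base case N = 1: A(1) = 42, and the closed form gives 42. They agree.
Inductive step: suppose the statement holds for some m ≥ 1, so A(m) = 2·11^m(m + 1) - 2.
Then A(m+1) = A(m) + (11^m(20m + 42)) = (2·11^m(m + 1) - 2) + (11^m(20m + 42)).
Simplifying, A(m+1) = 22·11^m·m + 44·11^m - 2 = 2·11^(m+1)((m+1) + 1) - 2,
which is the closed form with N = m+1.
This completes the induction.

A(N) = 2·11^N(N + 1) - 2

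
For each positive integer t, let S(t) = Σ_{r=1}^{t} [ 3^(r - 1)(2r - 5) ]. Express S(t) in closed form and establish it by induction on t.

S(t) = 3^t(t - 3) + 3

We claim S(t) = 3^t(t - 3) + 3 for all t ≥ 1.
Base step (t = 1): S(1) = -3, and the closed form gives -3. They agree.
Inductive step: assume the claim holds for t = r, so S(r) = 3^r(r - 3) + 3.
Then S(r+1) = S(r) + (3^r(2r - 3)) = (3^r(r - 3) + 3) + (3^r(2r - 3)).
Simplifying, S(r+1) = 3·3^r·r - 6·3^r + 3 = 3^(r+1)((r+1) - 3) + 3,
which is the closed form with t = r+1.
Hence, by induction on t, the claim holds for every t ≥ 1.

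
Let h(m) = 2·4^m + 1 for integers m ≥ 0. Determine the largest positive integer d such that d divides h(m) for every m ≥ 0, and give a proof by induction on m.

Computing the first values: h(0) = 3 and h(1) = 9; gcd(3, 9) = 3, so d ≤ 3.
We prove 3 | 2·4^m + 1 for all m ≥ 0 by induction on m.
For the base case m = 0: h(0) = 3 = 3·(1), so 3 | h(0).
Inductive step: suppose the statement holds for some j ≥ 0, i.e. 3 | h(j). Then
h(j+1) = 2·4^(j+1) + 1 = 4·(2·4^j + 1) - 3 = 4·h(j) - 3. The first term is divisible by 3 by the inductive hypothesis, and -3 is divisible by 3. Hence 3 | h(j+1).
Hence, by induction on m, the claim holds for every m ≥ 0.
Therefore the largest such d is 3.

d = 3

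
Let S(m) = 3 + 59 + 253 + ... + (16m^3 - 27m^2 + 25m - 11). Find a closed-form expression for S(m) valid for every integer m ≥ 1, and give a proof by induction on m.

We claim S(m) = m(4m^3 - m^2 + 3m - 3) for all m ≥ 1.
When m = 1: S(1) = 3, and the closed form gives 3. They agree.
For the inductive step, assume it holds for an arbitrary j ≥ 1, so S(j) = j(4j^3 - j^2 + 3j - 3).
Then S(j+1) = S(j) + (16j^3 + 21j^2 + 19j + 3) = (j(4j^3 - j^2 + 3j - 3)) + (16j^3 + 21j^2 + 19j + 3).
Simplifying, S(j+1) = (j + 1)(4j^3 + 11j^2 + 13j + 3) = (j+1)(4(j+1)^3 - (j+1)^2 + 3(j+1) - 3),
which is the closed form with m = j+1.
Hence, by induction on m, the claim holds for every m ≥ 1.

S(m) = m(4m^3 - m^2 + 3m - 3)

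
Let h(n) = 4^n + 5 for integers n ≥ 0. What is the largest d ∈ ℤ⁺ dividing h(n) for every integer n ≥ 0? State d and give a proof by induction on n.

d = 3

Computing the first values: h(0) = 6 and h(1) = 9; gcd(6, 9) = 3, so d ≤ 3.
We prove 3 | 4^n + 5 for all n ≥ 0 by induction on n.
When n = 0: h(0) = 6 = 3·(2), so 3 | h(0).
Inductive step: suppose the statement holds for some k ≥ 0, i.e. 3 | h(k). Then
h(k+1) = 4^(k+1) + 5 = 4·(4^k + 5) - 15 = 4·h(k) - 15. The first term is divisible by 3 by the inductive hypothesis, and -15 is divisible by 3. Hence 3 | h(k+1).
By the principle of mathematical induction, the result holds for all n ≥ 0.
Therefore the largest such d is 3.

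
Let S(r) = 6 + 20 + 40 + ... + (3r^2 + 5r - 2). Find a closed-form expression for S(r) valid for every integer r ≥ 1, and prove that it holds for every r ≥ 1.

S(r) = r(r^2 + 4r + 1)

We claim S(r) = r(r^2 + 4r + 1) for all r ≥ 1.
Base step (r = 1): S(1) = 6, and the closed form gives 6. They agree.
Inductive step: assume the claim holds for r = i, so S(i) = i(i^2 + 4i + 1).
Then S(i+1) = S(i) + (3i^2 + 11i + 6) = (i(i^2 + 4i + 1)) + (3i^2 + 11i + 6).
Simplifying, S(i+1) = (i + 1)(i^2 + 6i + 6) = (i+1)((i+1)^2 + 4(i+1) + 1),
which is the closed form with r = i+1.
By the principle of mathematical induction, the result holds for all r ≥ 1.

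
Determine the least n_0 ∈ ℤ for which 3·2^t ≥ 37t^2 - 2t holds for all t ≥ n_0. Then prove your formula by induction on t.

n_0 = 11

At t = 10: 3072 < 3680, so the inequality fails and n_0 ≥ 11. We prove 3·2^t ≥ 37t^2 - 2t for all t ≥ 11.
For the base case t = 11: 3·2^t = 6144 and 37t^2 - 2t = 4455, so 6144 ≥ 4455.
Inductive step: assume the claim holds for t = m, so 3·2^m ≥ 37m^2 - 2m.
Then 3·2^(m + 1) = 2·(3·2^m) ≥ 2·(37m^2 - 2m).
Also, for m ≥ 11 we have 2·(37m^2 - 2m) ≥ 37(m+1)^2 - 2(m+1), since 2·(37m^2 - 2m) − (37(m+1)^2 - 2(m+1)) = 37m^2 - 76m - 35, which is nonnegative for all m ≥ 11.
Combining, 3·2^(m + 1) ≥ 37(m+1)^2 - 2(m+1).
This completes the induction.
Hence the smallest such n_0 is 11.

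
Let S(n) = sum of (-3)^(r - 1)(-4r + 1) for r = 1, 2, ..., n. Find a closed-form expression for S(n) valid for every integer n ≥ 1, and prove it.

We claim S(n) = (-3)^n·n for all n ≥ 1.
Base case (n = 1): S(1) = -3, and the closed form gives -3. They agree.
For the inductive step, assume it holds for an arbitrary r ≥ 1, so S(r) = (-3)^r·r.
Then S(r+1) = S(r) + ((-3)^r(-4r - 3)) = ((-3)^r·r) + ((-3)^r(-4r - 3)).
Simplifying, S(r+1) = (-3)^(r + 1)(r + 1) = (-3)^(r+1)·(r+1),
which is the closed form with n = r+1.
By the principle of mathematical induction, the result holds for all n ≥ 1.

S(n) = (-3)^n·n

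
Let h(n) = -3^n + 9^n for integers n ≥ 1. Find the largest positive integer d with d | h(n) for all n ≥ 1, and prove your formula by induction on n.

d = 6

Computing the first values: h(1) = 6 and h(2) = 72; gcd(6, 72) = 6, so d ≤ 6.
We prove 6 | -3^n + 9^n for all n ≥ 1 by induction on n.
When n = 1: h(1) = 6 = 6·(1), so 6 | h(1).
Inductive step: suppose the statement holds for some m ≥ 1, i.e. 6 | h(m). Then
9^{m+1} − 3^{m+1} = 9·9^m − 3·3^m = 9·(9^m − 3^m) + (6)·3^m. The first term is divisible by 6 by the inductive hypothesis, and the second term (6)·3^m is divisible by 6 since 6 | 6. Hence 6 | h(m+1).
By the principle of mathematical induction, the result holds for all n ≥ 1.
Therefore the largest such d is 6.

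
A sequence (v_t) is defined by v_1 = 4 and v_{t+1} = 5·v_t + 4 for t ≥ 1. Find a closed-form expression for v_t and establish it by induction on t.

Computing the first terms: v_1 = 4, v_2 = 24, v_3 = 124. This suggests v_t = 5^t - 1.
For the base case t = 1: the formula gives 4 = 4 = v_1.
Inductive step: suppose the statement holds for some j ≥ 1, so v_j = 5^j - 1.
Then v_{j+1} = 5·v_j + 4 = 5·(5^j - 1) + 4 = 5^(j + 1) - 1,
which is the claimed formula at t = j+1.
By the principle of mathematical induction, the result holds for all t ≥ 1.

v_t = 5^t - 1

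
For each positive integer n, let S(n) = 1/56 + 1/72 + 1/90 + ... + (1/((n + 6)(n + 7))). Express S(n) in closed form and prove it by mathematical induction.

We claim S(n) = n/(7(n + 7)) for all n ≥ 1.
Base case (n = 1): S(1) = 1/56, and the closed form gives 1/56. They agree.
Inductive step: assume the claim holds for n = p, so S(p) = p/(7(p + 7)).
Then S(p+1) = S(p) + (1/((p + 7)(p + 8))) = (p/(7(p + 7))) + (1/((p + 7)(p + 8))).
Simplifying, S(p+1) = (p + 1)/(7(p + 8)) = (p+1)/(7((p+1) + 7)),
which is the closed form with n = p+1.
Hence, by induction on n, the claim holds for every n ≥ 1.

S(n) = n/(7(n + 7))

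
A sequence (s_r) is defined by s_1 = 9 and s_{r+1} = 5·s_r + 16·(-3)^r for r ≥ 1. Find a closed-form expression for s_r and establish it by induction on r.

s_r = -2(-3)^r + 3·5^(r - 1)

Computing the first terms: s_1 = 9, s_2 = -3, s_3 = 129. This suggests s_r = -2(-3)^r + 3·5^(r - 1).
For the base case r = 1: the formula gives 9 = 9 = s_1.
Inductive step: assume the claim holds for r = m, so s_m = -2(-3)^m + 3·5^(m - 1).
Then s_{m+1} = 5·s_m + 16·(-3)^m = 5·(-2(-3)^m + 3·5^(m - 1)) + 16·(-3)^m = -2(-3)^(m + 1) + 3·5^m = -2(-3)^(m+1) + 3·5^((m+1) - 1),
which is the claimed formula at r = m+1.
This completes the induction.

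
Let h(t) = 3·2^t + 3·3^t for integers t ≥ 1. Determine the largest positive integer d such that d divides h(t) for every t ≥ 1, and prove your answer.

Computing the first values: h(1) = 15 and h(2) = 39; gcd(15, 39) = 3, so d ≤ 3.
We prove 3 | 3·2^t + 3·3^t for all t ≥ 1 by induction on t.
Base case (t = 1): h(1) = 15 = 3·(5), so 3 | h(1).
For the inductive step, assume it holds for an arbitrary r ≥ 1, i.e. 3 | h(r). Then
h(r+1) − 3·h(r) = (3·2^(r+1) + 3·3^(r+1)) − 3·(3·2^r + 3·3^r) = (3)·2^r·(2 − 3) = (-3)·2^r. Since 3 | h(r) by the inductive hypothesis, 3 | 3·h(r); and 3 | -3 since -3 = 3·-1. Therefore 3 | h(r+1).
This completes the induction.
Therefore the largest such d is 3.

d = 3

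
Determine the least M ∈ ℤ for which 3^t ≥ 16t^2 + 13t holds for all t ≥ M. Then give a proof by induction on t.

At t = 5: 243 < 465, so the inequality fails and M ≥ 6. We prove 3^t ≥ 16t^2 + 13t for all t ≥ 6.
Base step (t = 6): 3^t = 729 and 16t^2 + 13t = 654, so 729 ≥ 654.
Inductive step: assume the claim holds for t = r, so 3^r ≥ 16r^2 + 13r.
Then 3^(r + 1) = 3·(3^r) ≥ 3·(16r^2 + 13r).
Also, for r ≥ 6 we have 3·(16r^2 + 13r) ≥ 16(r+1)^2 + 13(r+1), since 3·(16r^2 + 13r) − (16(r+1)^2 + 13(r+1)) = 32r^2 - 6r - 29, which is nonnegative for all r ≥ 6.
Combining, 3^(r + 1) ≥ 16(r+1)^2 + 13(r+1).
By the principle of mathematical induction, the result holds for all t ≥ 6.
Hence the smallest such M is 6.

M = 6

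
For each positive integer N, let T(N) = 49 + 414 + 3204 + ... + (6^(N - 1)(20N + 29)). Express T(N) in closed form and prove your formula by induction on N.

We claim T(N) = 6^N(4N + 5) - 5 for all N ≥ 1.
For the base case N = 1: T(1) = 49, and the closed form gives 49. They agree.
For the inductive step, assume it holds for an arbitrary k ≥ 1, so T(k) = 6^k(4k + 5) - 5.
Then T(k+1) = T(k) + (6^k(20k + 49)) = (6^k(4k + 5) - 5) + (6^k(20k + 49)).
Simplifying, T(k+1) = 24·6^k·k + 54·6^k - 5 = 6^(k+1)(4(k+1) + 5) - 5,
which is the closed form with N = k+1.
By induction, the statement is established for all N ≥ 1.

T(N) = 6^N(4N + 5) - 5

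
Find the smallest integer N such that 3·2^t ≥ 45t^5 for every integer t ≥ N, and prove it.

N = 28

At t = 27: 402653184 < 645700815, so the inequality fails and N ≥ 28. We prove 3·2^t ≥ 45t^5 for all t ≥ 28.
For the base case t = 28: 3·2^t = 805306368 and 45t^5 = 774466560, so 805306368 ≥ 774466560.
Inductive step: suppose the statement holds for some i ≥ 28, so 3·2^i ≥ 45i^5.
Then 3·2^(i + 1) = 2·(3·2^i) ≥ 2·(45i^5).
Also, for i ≥ 28 we have 2·(45i^5) ≥ 45(i+1)^5, since 2 ≥ (1 + 1/i)^5 for all i ≥ 28.
Combining, 3·2^(i + 1) ≥ 45(i+1)^5.
Hence, by induction on t, the claim holds for every t ≥ 28.
Hence the smallest such N is 28.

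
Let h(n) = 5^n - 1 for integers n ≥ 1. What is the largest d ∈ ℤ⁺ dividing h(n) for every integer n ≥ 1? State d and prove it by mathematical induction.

Computing the first values: h(1) = 4 and h(2) = 24; gcd(4, 24) = 4, so d ≤ 4.
We prove 4 | 5^n - 1 for all n ≥ 1 by induction on n.
When n = 1: h(1) = 4 = 4·(1), so 4 | h(1).
Inductive step: assume the claim holds for n = m, i.e. 4 | h(m). Then
5^{m+1} − 1^{m+1} = 5·5^m − 1·1^m = 5·(5^m − 1^m) + (4)·1^m. The first term is divisible by 4 by the inductive hypothesis, and the second term (4)·1^m is divisible by 4 since 4 | 4. Hence 4 | h(m+1).
This completes the induction.
Therefore the largest such d is 4.

d = 4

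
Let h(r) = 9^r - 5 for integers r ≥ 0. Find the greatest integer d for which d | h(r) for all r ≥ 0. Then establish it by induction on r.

Computing the first values: h(0) = -4 and h(1) = 4; gcd(-4, 4) = 4, so d ≤ 4.
We prove 4 | 9^r - 5 for all r ≥ 0 by induction on r.
Base step (r = 0): h(0) = -4 = 4·(-1), so 4 | h(0).
Suppose the result is true for r = k, i.e. 4 | h(k). Then
h(k+1) = 9^(k+1) - 5 = 9·(9^k - 5) + 40 = 9·h(k) + 40. The first term is divisible by 4 by the inductive hypothesis, and 40 is divisible by 4. Hence 4 | h(k+1).
By the principle of mathematical induction, the result holds for all r ≥ 0.
Therefore the largest such d is 4.

d = 4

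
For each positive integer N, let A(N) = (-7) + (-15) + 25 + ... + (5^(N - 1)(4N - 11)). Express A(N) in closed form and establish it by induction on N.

We claim A(N) = 5^N(N - 3) + 3 for all N ≥ 1.
Base step (N = 1): A(1) = -7, and the closed form gives -7. They agree.
Inductive step: assume the claim holds for N = p, so A(p) = 5^p(p - 3) + 3.
Then A(p+1) = A(p) + (5^p(4p - 7)) = (5^p(p - 3) + 3) + (5^p(4p - 7)).
Simplifying, A(p+1) = 5·5^p·p - 10·5^p + 3 = 5^(p+1)((p+1) - 3) + 3,
which is the closed form with N = p+1.
Hence, by induction on N, the claim holds for every N ≥ 1.

A(N) = 5^N(N - 3) + 3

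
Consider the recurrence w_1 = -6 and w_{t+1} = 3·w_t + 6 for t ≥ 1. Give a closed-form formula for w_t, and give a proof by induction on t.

Computing the first terms: w_1 = -6, w_2 = -12, w_3 = -30. This suggests w_t = -3^t - 3.
When t = 1: the formula gives -6 = -6 = w_1.
Inductive step: suppose the statement holds for some j ≥ 1, so w_j = -3^j - 3.
Then w_{j+1} = 3·w_j + 6 = 3·(-3^j - 3) + 6 = -3^(j + 1) - 3,
which is the claimed formula at t = j+1.
By induction, the statement is established for all t ≥ 1.

w_t = -3^t - 3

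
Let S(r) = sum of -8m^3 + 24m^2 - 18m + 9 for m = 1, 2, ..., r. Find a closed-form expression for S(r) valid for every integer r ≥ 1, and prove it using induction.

S(r) = -r(2r^3 - 4r^2 - r - 4)

We claim S(r) = -r(2r^3 - 4r^2 - r - 4) for all r ≥ 1.
When r = 1: S(1) = 7, and the closed form gives 7. They agree.
Inductive step: suppose the statement holds for some m ≥ 1, so S(m) = m(-2m^3 + 4m^2 + m + 4).
Then S(m+1) = S(m) + (-8m^3 + 6m + 7) = (m(-2m^3 + 4m^2 + m + 4)) + (-8m^3 + 6m + 7).
Simplifying, S(m+1) = -(m + 1)(2m^3 + 2m^2 - 3m - 7) = -(m+1)(2(m+1)^3 - 4(m+1)^2 - (m+1) - 4),
which is the closed form with r = m+1.
This completes the induction.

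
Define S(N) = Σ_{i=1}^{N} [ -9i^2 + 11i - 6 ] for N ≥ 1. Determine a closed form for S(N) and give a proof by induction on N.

We claim S(N) = -N(3N^2 - N + 2) for all N ≥ 1.
Base step (N = 1): S(1) = -4, and the closed form gives -4. They agree.
Suppose the result is true for N = i, so S(i) = i(-3i^2 + i - 2).
Then S(i+1) = S(i) + (11i - 9(i + 1)^2 + 5) = (i(-3i^2 + i - 2)) + (11i - 9(i + 1)^2 + 5).
Simplifying, S(i+1) = -(i + 1)(3i^2 + 5i + 4) = -(i+1)(3(i+1)^2 - (i+1) + 2),
which is the closed form with N = i+1.
This completes the induction.

S(N) = -N(3N^2 - N + 2)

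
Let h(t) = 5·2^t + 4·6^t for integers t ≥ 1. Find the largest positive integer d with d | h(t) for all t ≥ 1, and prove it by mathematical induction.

d = 2

Computing the first values: h(1) = 34 and h(2) = 164; gcd(34, 164) = 2, so d ≤ 2.
We prove 2 | 5·2^t + 4·6^t for all t ≥ 1 by induction on t.
Base step (t = 1): h(1) = 34 = 2·(17), so 2 | h(1).
Inductive step: suppose the statement holds for some p ≥ 1, i.e. 2 | h(p). Then
h(p+1) − 6·h(p) = (5·2^(p+1) + 4·6^(p+1)) − 6·(5·2^p + 4·6^p) = (5)·2^p·(2 − 6) = (-20)·2^p. Since 2 | h(p) by the inductive hypothesis, 2 | 6·h(p); and 2 | -20 since -20 = 2·-10. Therefore 2 | h(p+1).
This completes the induction.
Therefore the largest such d is 2.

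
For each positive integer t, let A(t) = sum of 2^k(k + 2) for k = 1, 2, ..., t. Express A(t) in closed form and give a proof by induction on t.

A(t) = 2·2^t(t + 1) - 2

We claim A(t) = 2·2^t(t + 1) - 2 for all t ≥ 1.
When t = 1: A(1) = 6, and the closed form gives 6. They agree.
Inductive step: suppose the statement holds for some k ≥ 1, so A(k) = 2·2^k(k + 1) - 2.
Then A(k+1) = A(k) + (2^(k + 1)(k + 3)) = (2·2^k(k + 1) - 2) + (2^(k + 1)(k + 3)).
Simplifying, A(k+1) = 4·2^k·k + 8·2^k - 2 = 2·2^(k+1)((k+1) + 1) - 2,
which is the closed form with t = k+1.
Hence, by induction on t, the claim holds for every t ≥ 1.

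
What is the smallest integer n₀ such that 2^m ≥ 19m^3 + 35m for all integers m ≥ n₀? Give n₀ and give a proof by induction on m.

At m = 16: 65536 < 78384, so the inequality fails and n₀ ≥ 17. We prove 2^m ≥ 19m^3 + 35m for all m ≥ 17.
Base step (m = 17): 2^m = 131072 and 19m^3 + 35m = 93942, so 131072 ≥ 93942.
Suppose the result is true for m = p, so 2^p ≥ 19p^3 + 35p.
Then 2^(p + 1) = 2·(2^p) ≥ 2·(19p^3 + 35p).
Also, for p ≥ 17 we have 2·(19p^3 + 35p) ≥ 19(p+1)^3 + 35(p+1), since 2·(19p^3 + 35p) − (19(p+1)^3 + 35(p+1)) = 19p^3 - 57p^2 - 22p - 54, which is nonnegative for all p ≥ 17.
Combining, 2^(p + 1) ≥ 19(p+1)^3 + 35(p+1).
By induction, the statement is established for all m ≥ 17.
Hence the smallest such n₀ is 17.

n₀ = 17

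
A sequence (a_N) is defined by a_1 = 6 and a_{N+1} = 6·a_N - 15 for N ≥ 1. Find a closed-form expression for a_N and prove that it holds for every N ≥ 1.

Computing the first terms: a_1 = 6, a_2 = 21, a_3 = 111. This suggests a_N = 3·6^(N - 1) + 3.
When N = 1: the formula gives 6 = 6 = a_1.
For the inductive step, assume it holds for an arbitrary r ≥ 1, so a_r = 3·6^(r - 1) + 3.
Then a_{r+1} = 6·a_r - 15 = 6·(3·6^(r - 1) + 3) - 15 = 3·6^r + 3 = 3·6^((r+1) - 1) + 3,
which is the claimed formula at N = r+1.
By induction, the statement is established for all N ≥ 1.

a_N = 3·6^(N - 1) + 3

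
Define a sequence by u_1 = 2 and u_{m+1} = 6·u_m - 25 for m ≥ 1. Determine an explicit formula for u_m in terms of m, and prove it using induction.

Computing the first terms: u_1 = 2, u_2 = -13, u_3 = -103. This suggests u_m = -3·6^(m - 1) + 5.
For the base case m = 1: the formula gives 2 = 2 = u_1.
For the inductive step, assume it holds for an arbitrary k ≥ 1, so u_k = -3·6^(k - 1) + 5.
Then u_{k+1} = 6·u_k - 25 = 6·(-3·6^(k - 1) + 5) - 25 = -3·6^k + 5 = -3·6^((k+1) - 1) + 5,
which is the claimed formula at m = k+1.
Hence, by induction on m, the claim holds for every m ≥ 1.

u_m = -3·6^(m - 1) + 5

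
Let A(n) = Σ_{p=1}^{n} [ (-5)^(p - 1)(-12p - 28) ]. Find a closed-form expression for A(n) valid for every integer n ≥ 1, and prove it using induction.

A(n) = (-5)^n(2n + 5) - 5

We claim A(n) = (-5)^n(2n + 5) - 5 for all n ≥ 1.
Base step (n = 1): A(1) = -40, and the closed form gives -40. They agree.
Suppose the result is true for n = p, so A(p) = (-5)^p(2p + 5) - 5.
Then A(p+1) = A(p) + ((-5)^p(-12p - 40)) = ((-5)^p(2p + 5) - 5) + ((-5)^p(-12p - 40)).
Simplifying, A(p+1) = -10(-5)^p·p - 35(-5)^p - 5 = (-5)^(p+1)(2(p+1) + 5) - 5,
which is the closed form with n = p+1.
By the principle of mathematical induction, the result holds for all n ≥ 1.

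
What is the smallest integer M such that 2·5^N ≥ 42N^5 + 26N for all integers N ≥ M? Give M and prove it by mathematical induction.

At N = 8: 781250 < 1376464, so the inequality fails and M ≥ 9. We prove 2·5^N ≥ 42N^5 + 26N for all N ≥ 9.
When N = 9: 2·5^N = 3906250 and 42N^5 + 26N = 2480292, so 3906250 ≥ 2480292.
Suppose the result is true for N = m, so 2·5^m ≥ 42m^5 + 26m.
Then 2·5^(m + 1) = 5·(2·5^m) ≥ 5·(42m^5 + 26m).
Also, for m ≥ 9 we have 5·(42m^5 + 26m) ≥ 42(m+1)^5 + 26(m+1), since 5·(42m^5 + 26m) − (42(m+1)^5 + 26(m+1)) = 168m^5 - 210m^4 - 420m^3 - 420m^2 - 106m - 68, which is nonnegative for all m ≥ 9.
Combining, 2·5^(m + 1) ≥ 42(m+1)^5 + 26(m+1).
Hence, by induction on N, the claim holds for every N ≥ 9.
Hence the smallest such M is 9.

M = 9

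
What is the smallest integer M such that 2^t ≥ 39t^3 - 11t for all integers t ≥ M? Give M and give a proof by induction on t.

M = 18

At t = 17: 131072 < 191420, so the inequality fails and M ≥ 18. We prove 2^t ≥ 39t^3 - 11t for all t ≥ 18.
Base step (t = 18): 2^t = 262144 and 39t^3 - 11t = 227250, so 262144 ≥ 227250.
Inductive step: suppose the statement holds for some p ≥ 18, so 2^p ≥ 39p^3 - 11p.
Then 2^(p + 1) = 2·(2^p) ≥ 2·(39p^3 - 11p).
Also, for p ≥ 18 we have 2·(39p^3 - 11p) ≥ 39(p+1)^3 - 11(p+1), since 2·(39p^3 - 11p) − (39(p+1)^3 - 11(p+1)) = 39p^3 - 117p^2 - 128p - 28, which is nonnegative for all p ≥ 18.
Combining, 2^(p + 1) ≥ 39(p+1)^3 - 11(p+1).
By the principle of mathematical induction, the result holds for all t ≥ 18.
Hence the smallest such M is 18.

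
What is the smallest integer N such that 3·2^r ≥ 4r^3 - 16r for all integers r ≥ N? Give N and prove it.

At r = 10: 3072 < 3840, so the inequality fails and N ≥ 11. We prove 3·2^r ≥ 4r^3 - 16r for all r ≥ 11.
Base case (r = 11): 3·2^r = 6144 and 4r^3 - 16r = 5148, so 6144 ≥ 5148.
Inductive step: assume the claim holds for r = j, so 3·2^j ≥ 4j^3 - 16j.
Then 3·2^(j + 1) = 2·(3·2^j) ≥ 2·(4j^3 - 16j).
Also, for j ≥ 11 we have 2·(4j^3 - 16j) ≥ 4(j+1)^3 - 16(j+1), since 2·(4j^3 - 16j) − (4(j+1)^3 - 16(j+1)) = 4j^3 - 12j^2 - 28j + 12, which is nonnegative for all j ≥ 11.
Combining, 3·2^(j + 1) ≥ 4(j+1)^3 - 16(j+1).
Hence, by induction on r, the claim holds for every r ≥ 11.
Hence the smallest such N is 11.

N = 11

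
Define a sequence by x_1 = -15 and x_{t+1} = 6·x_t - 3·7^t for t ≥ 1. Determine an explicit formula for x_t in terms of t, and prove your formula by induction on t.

x_t = 6^t - 3·7^t

Computing the first terms: x_1 = -15, x_2 = -111, x_3 = -813. This suggests x_t = 6^t - 3·7^t.
Base step (t = 1): the formula gives -15 = -15 = x_1.
Inductive step: suppose the statement holds for some i ≥ 1, so x_i = 6^i - 3·7^i.
Then x_{i+1} = 6·x_i - 3·7^i = 6·(6^i - 3·7^i) - 3·7^i = 6^(i + 1) - 3·7^(i + 1),
which is the claimed formula at t = i+1.
By induction, the statement is established for all t ≥ 1.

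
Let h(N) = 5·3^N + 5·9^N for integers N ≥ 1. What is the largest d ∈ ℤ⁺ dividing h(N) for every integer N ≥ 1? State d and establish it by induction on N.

d = 30

Computing the first values: h(1) = 60 and h(2) = 450; gcd(60, 450) = 30, so d ≤ 30.
We prove 30 | 5·3^N + 5·9^N for all N ≥ 1 by induction on N.
When N = 1: h(1) = 60 = 30·(2), so 30 | h(1).
For the inductive step, assume it holds for an arbitrary r ≥ 1, i.e. 30 | h(r). Then
h(r+1) − 9·h(r) = (5·3^(r+1) + 5·9^(r+1)) − 9·(5·3^r + 5·9^r) = (5)·3^r·(3 − 9) = (-30)·3^r. Since 30 | h(r) by the inductive hypothesis, 30 | 9·h(r); and 30 | -30 since -30 = 30·-1. Therefore 30 | h(r+1).
Hence, by induction on N, the claim holds for every N ≥ 1.
Therefore the largest such d is 30.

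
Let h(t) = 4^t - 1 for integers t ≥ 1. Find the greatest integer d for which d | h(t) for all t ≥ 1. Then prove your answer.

Computing the first values: h(1) = 3 and h(2) = 15; gcd(3, 15) = 3, so d ≤ 3.
We prove 3 | 4^t - 1 for all t ≥ 1 by induction on t.
For the base case t = 1: h(1) = 3 = 3·(1), so 3 | h(1).
Inductive step: assume the claim holds for t = m, i.e. 3 | h(m). Then
4^{m+1} − 1^{m+1} = 4·4^m − 1·1^m = 4·(4^m − 1^m) + (3)·1^m. The first term is divisible by 3 by the inductive hypothesis, and the second term (3)·1^m is divisible by 3 since 3 | 3. Hence 3 | h(m+1).
By induction, the statement is established for all t ≥ 1.
Therefore the largest such d is 3.

d = 3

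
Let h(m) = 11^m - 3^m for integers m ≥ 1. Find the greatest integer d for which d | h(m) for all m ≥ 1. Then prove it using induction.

Computing the first values: h(1) = 8 and h(2) = 112; gcd(8, 112) = 8, so d ≤ 8.
We prove 8 | 11^m - 3^m for all m ≥ 1 by induction on m.
Base step (m = 1): h(1) = 8 = 8·(1), so 8 | h(1).
For the inductive step, assume it holds for an arbitrary p ≥ 1, i.e. 8 | h(p). Then
11^{p+1} − 3^{p+1} = 11·11^p − 3·3^p = 11·(11^p − 3^p) + (8)·3^p. The first term is divisible by 8 by the inductive hypothesis, and the second term (8)·3^p is divisible by 8 since 8 | 8. Hence 8 | h(p+1).
By the principle of mathematical induction, the result holds for all m ≥ 1.
Therefore the largest such d is 8.

d = 8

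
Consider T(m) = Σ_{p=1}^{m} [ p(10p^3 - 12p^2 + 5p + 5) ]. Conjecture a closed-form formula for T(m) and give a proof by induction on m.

We claim T(m) = m(m + 1)(2m^3 - m + 3) for all m ≥ 1.
Base step (m = 1): T(1) = 8, and the closed form gives 8. They agree.
For the inductive step, assume it holds for an arbitrary p ≥ 1, so T(p) = p(2p^4 + 2p^3 - p^2 + 2p + 3).
Then T(p+1) = T(p) + (10p^4 + 28p^3 + 29p^2 + 19p + 8) = (p(2p^4 + 2p^3 - p^2 + 2p + 3)) + (10p^4 + 28p^3 + 29p^2 + 19p + 8).
Simplifying, T(p+1) = (p + 1)(p + 2)(2p^3 + 6p^2 + 5p + 4) = (p+1)((p+1) + 1)(2(p+1)^3 - (p+1) + 3),
which is the closed form with m = p+1.
By the principle of mathematical induction, the result holds for all m ≥ 1.

T(m) = m(m + 1)(2m^3 - m + 3)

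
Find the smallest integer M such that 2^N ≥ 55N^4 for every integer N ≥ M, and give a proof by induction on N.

M = 25

At N = 24: 16777216 < 18247680, so the inequality fails and M ≥ 25. We prove 2^N ≥ 55N^4 for all N ≥ 25.
For the base case N = 25: 2^N = 33554432 and 55N^4 = 21484375, so 33554432 ≥ 21484375.
Inductive step: suppose the statement holds for some i ≥ 25, so 2^i ≥ 55i^4.
Then 2^(i + 1) = 2·(2^i) ≥ 2·(55i^4).
Also, for i ≥ 25 we have 2·(55i^4) ≥ 55(i+1)^4, since 2 ≥ (1 + 1/i)^4 for all i ≥ 25.
Combining, 2^(i + 1) ≥ 55(i+1)^4.
Hence, by induction on N, the claim holds for every N ≥ 25.
Hence the smallest such M is 25.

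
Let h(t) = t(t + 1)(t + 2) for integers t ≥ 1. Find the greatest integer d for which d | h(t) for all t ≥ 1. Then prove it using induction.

d = 6

Computing the first values: h(1) = 6 and h(2) = 24; gcd(6, 24) = 6, so d ≤ 6.
We prove 6 | t(t + 1)(t + 2) for all t ≥ 1 by induction on t.
Base step (t = 1): h(1) = 6 = 6·(1), so 6 | h(1).
Suppose the result is true for t = j, i.e. 6 | h(j). Then
h(j+1) − h(j) = (j+1)·(j+2)·(j+3) − j·(j+1)·(j+2) = (j+1)·(j+2)·[(j+3) − j] = 3·(j+1)·(j+2). The product of 2 consecutive integers is divisible by (2)! = 2, so h(j+1) − h(j) is divisible by 3·2 = 6. By the inductive hypothesis 6 | h(j), hence 6 | h(j+1).
Hence, by induction on t, the claim holds for every t ≥ 1.
Therefore the largest such d is 6.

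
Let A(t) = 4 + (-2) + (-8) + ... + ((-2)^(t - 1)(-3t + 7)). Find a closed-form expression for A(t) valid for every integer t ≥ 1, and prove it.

A(t) = (-2)^t(t - 2) + 2

We claim A(t) = (-2)^t(t - 2) + 2 for all t ≥ 1.
When t = 1: A(1) = 4, and the closed form gives 4. They agree.
Suppose the result is true for t = k, so A(k) = (-2)^k(k - 2) + 2.
Then A(k+1) = A(k) + ((-2)^k(-3k + 4)) = ((-2)^k(k - 2) + 2) + ((-2)^k(-3k + 4)).
Simplifying, A(k+1) = -2(-2)^k·k + 2(-2)^k + 2 = (-2)^(k+1)((k+1) - 2) + 2,
which is the closed form with t = k+1.
This completes the induction.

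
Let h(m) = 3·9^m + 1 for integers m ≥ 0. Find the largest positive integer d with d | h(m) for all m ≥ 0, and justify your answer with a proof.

Computing the first values: h(0) = 4 and h(1) = 28; gcd(4, 28) = 4, so d ≤ 4.
We prove 4 | 3·9^m + 1 for all m ≥ 0 by induction on m.
When m = 0: h(0) = 4 = 4·(1), so 4 | h(0).
For the inductive step, assume it holds for an arbitrary r ≥ 0, i.e. 4 | h(r). Then
h(r+1) = 3·9^(r+1) + 1 = 9·(3·9^r + 1) - 8 = 9·h(r) - 8. The first term is divisible by 4 by the inductive hypothesis, and -8 is divisible by 4. Hence 4 | h(r+1).
This completes the induction.
Therefore the largest such d is 4.

d = 4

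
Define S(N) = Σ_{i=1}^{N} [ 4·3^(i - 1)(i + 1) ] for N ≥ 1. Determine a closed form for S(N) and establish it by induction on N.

We claim S(N) = 3^N(2N + 1) - 1 for all N ≥ 1.
For the base case N = 1: S(1) = 8, and the closed form gives 8. They agree.
Suppose the result is true for N = i, so S(i) = 3^i(2i + 1) - 1.
Then S(i+1) = S(i) + (4·3^i(i + 2)) = (3^i(2i + 1) - 1) + (4·3^i(i + 2)).
Simplifying, S(i+1) = 6·3^i·i + 9·3^i - 1 = 3^(i+1)(2(i+1) + 1) - 1,
which is the closed form with N = i+1.
By induction, the statement is established for all N ≥ 1.

S(N) = 3^N(2N + 1) - 1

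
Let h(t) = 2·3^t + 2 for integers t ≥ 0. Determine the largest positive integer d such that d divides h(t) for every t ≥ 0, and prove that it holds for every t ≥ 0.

Computing the first values: h(0) = 4 and h(1) = 8; gcd(4, 8) = 4, so d ≤ 4.
We prove 4 | 2·3^t + 2 for all t ≥ 0 by induction on t.
Base step (t = 0): h(0) = 4 = 4·(1), so 4 | h(0).
For the inductive step, assume it holds for an arbitrary r ≥ 0, i.e. 4 | h(r). Then
h(r+1) = 2·3^(r+1) + 2 = 3·(2·3^r + 2) - 4 = 3·h(r) - 4. The first term is divisible by 4 by the inductive hypothesis, and -4 is divisible by 4. Hence 4 | h(r+1).
Hence, by induction on t, the claim holds for every t ≥ 0.
Therefore the largest such d is 4.

d = 4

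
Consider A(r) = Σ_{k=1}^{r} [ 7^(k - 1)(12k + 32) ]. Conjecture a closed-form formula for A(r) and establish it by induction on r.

A(r) = 7^r(2r + 5) - 5

We claim A(r) = 7^r(2r + 5) - 5 for all r ≥ 1.
When r = 1: A(1) = 44, and the closed form gives 44. They agree.
Suppose the result is true for r = k, so A(k) = 7^k(2k + 5) - 5.
Then A(k+1) = A(k) + (7^k(12k + 44)) = (7^k(2k + 5) - 5) + (7^k(12k + 44)).
Simplifying, A(k+1) = 14·7^k·k + 49·7^k - 5 = 7^(k+1)(2(k+1) + 5) - 5,
which is the closed form with r = k+1.
By induction, the statement is established for all r ≥ 1.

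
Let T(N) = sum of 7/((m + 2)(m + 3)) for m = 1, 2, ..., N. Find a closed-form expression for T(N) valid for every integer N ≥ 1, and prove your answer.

We claim T(N) = 7N/(3(N + 3)) for all N ≥ 1.
Base step (N = 1): T(1) = 7/12, and the closed form gives 7/12. They agree.
Inductive step: assume the claim holds for N = m, so T(m) = 7m/(3(m + 3)).
Then T(m+1) = T(m) + (7/((m + 3)(m + 4))) = (7m/(3(m + 3))) + (7/((m + 3)(m + 4))).
Simplifying, T(m+1) = 7(m + 1)/(3(m + 4)) = 7(m+1)/(3((m+1) + 3)),
which is the closed form with N = m+1.
Hence, by induction on N, the claim holds for every N ≥ 1.

T(N) = 7N/(3(N + 3))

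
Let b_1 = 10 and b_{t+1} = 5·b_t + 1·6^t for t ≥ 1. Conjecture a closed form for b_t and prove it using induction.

Computing the first terms: b_1 = 10, b_2 = 56, b_3 = 316. This suggests b_t = 4·5^(t - 1) + 6^t.
When t = 1: the formula gives 10 = 10 = b_1.
Inductive step: suppose the statement holds for some k ≥ 1, so b_k = 4·5^(k - 1) + 6^k.
Then b_{k+1} = 5·b_k + 1·6^k = 5·(4·5^(k - 1) + 6^k) + 1·6^k = 4·5^k + 6^(k + 1) = 4·5^((k+1) - 1) + 6^(k+1),
which is the claimed formula at t = k+1.
By the principle of mathematical induction, the result holds for all t ≥ 1.

b_t = 4·5^(t - 1) + 6^t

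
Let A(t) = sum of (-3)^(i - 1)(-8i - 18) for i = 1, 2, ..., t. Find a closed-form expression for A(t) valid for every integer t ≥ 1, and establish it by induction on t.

We claim A(t) = (-3)^t(2t + 5) - 5 for all t ≥ 1.
When t = 1: A(1) = -26, and the closed form gives -26. They agree.
Inductive step: suppose the statement holds for some i ≥ 1, so A(i) = (-3)^i(2i + 5) - 5.
Then A(i+1) = A(i) + ((-3)^i(-8i - 26)) = ((-3)^i(2i + 5) - 5) + ((-3)^i(-8i - 26)).
Simplifying, A(i+1) = -6(-3)^i·i - 21(-3)^i - 5 = (-3)^(i+1)(2(i+1) + 5) - 5,
which is the closed form with t = i+1.
By the principle of mathematical induction, the result holds for all t ≥ 1.

A(t) = (-3)^t(2t + 5) - 5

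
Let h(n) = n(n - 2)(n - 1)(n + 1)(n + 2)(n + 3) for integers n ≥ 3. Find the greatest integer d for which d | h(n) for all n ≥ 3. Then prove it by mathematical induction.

d = 720

Computing the first values: h(3) = 720 and h(4) = 5040; gcd(720, 5040) = 720, so d ≤ 720.
We prove 720 | n(n - 2)(n - 1)(n + 1)(n + 2)(n + 3) for all n ≥ 3 by induction on n.
Base step (n = 3): h(3) = 720 = 720·(1), so 720 | h(3).
Inductive step: assume the claim holds for n = r, i.e. 720 | h(r). Then
h(r+1) − h(r) = (r-1)·r·(r+1)·(r+2)·(r+3)·(r+4) − (r-2)·(r-1)·r·(r+1)·(r+2)·(r+3) = (r-1)·r·(r+1)·(r+2)·(r+3)·[(r+4) − (r-2)] = 6·(r-1)·r·(r+1)·(r+2)·(r+3). The product of 5 consecutive integers is divisible by (5)! = 120, so h(r+1) − h(r) is divisible by 6·120 = 720. By the inductive hypothesis 720 | h(r), hence 720 | h(r+1).
By induction, the statement is established for all n ≥ 3.
Therefore the largest such d is 720.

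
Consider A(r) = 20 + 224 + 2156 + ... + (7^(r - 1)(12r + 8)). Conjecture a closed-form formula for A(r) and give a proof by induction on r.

We claim A(r) = 7^r(2r + 1) - 1 for all r ≥ 1.
When r = 1: A(1) = 20, and the closed form gives 20. They agree.
Inductive step: assume the claim holds for r = i, so A(i) = 7^i(2i + 1) - 1.
Then A(i+1) = A(i) + (7^i(12i + 20)) = (7^i(2i + 1) - 1) + (7^i(12i + 20)).
Simplifying, A(i+1) = 14·7^i·i + 21·7^i - 1 = 7^(i+1)(2(i+1) + 1) - 1,
which is the closed form with r = i+1.
This completes the induction.

A(r) = 7^r(2r + 1) - 1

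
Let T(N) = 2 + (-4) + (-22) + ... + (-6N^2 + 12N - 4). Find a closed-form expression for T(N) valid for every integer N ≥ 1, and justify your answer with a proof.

We claim T(N) = -N(2N^2 - 3N - 1) for all N ≥ 1.
Base case (N = 1): T(1) = 2, and the closed form gives 2. They agree.
Suppose the result is true for N = i, so T(i) = i(-2i^2 + 3i + 1).
Then T(i+1) = T(i) + (-6i^2 + 2) = (i(-2i^2 + 3i + 1)) + (-6i^2 + 2).
Simplifying, T(i+1) = -(i + 1)(2i^2 + i - 2) = -(i+1)(2(i+1)^2 - 3(i+1) - 1),
which is the closed form with N = i+1.
Hence, by induction on N, the claim holds for every N ≥ 1.

T(N) = -N(2N^2 - 3N - 1)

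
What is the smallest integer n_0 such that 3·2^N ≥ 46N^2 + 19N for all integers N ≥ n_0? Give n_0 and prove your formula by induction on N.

n_0 = 11

At N = 10: 3072 < 4790, so the inequality fails and n_0 ≥ 11. We prove 3·2^N ≥ 46N^2 + 19N for all N ≥ 11.
When N = 11: 3·2^N = 6144 and 46N^2 + 19N = 5775, so 6144 ≥ 5775.
Inductive step: suppose the statement holds for some r ≥ 11, so 3·2^r ≥ 46r^2 + 19r.
Then 3·2^(r + 1) = 2·(3·2^r) ≥ 2·(46r^2 + 19r).
Also, for r ≥ 11 we have 2·(46r^2 + 19r) ≥ 46(r+1)^2 + 19(r+1), since 2·(46r^2 + 19r) − (46(r+1)^2 + 19(r+1)) = 46r^2 - 73r - 65, which is nonnegative for all r ≥ 11.
Combining, 3·2^(r + 1) ≥ 46(r+1)^2 + 19(r+1).
Hence, by induction on N, the claim holds for every N ≥ 11.
Hence the smallest such n_0 is 11.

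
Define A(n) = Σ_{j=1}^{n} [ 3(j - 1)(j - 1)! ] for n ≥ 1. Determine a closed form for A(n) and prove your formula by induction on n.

We claim A(n) = 3n! - 3 for all n ≥ 1.
Base case (n = 1): A(1) = 0, and the closed form gives 0. They agree.
For the inductive step, assume it holds for an arbitrary j ≥ 1, so A(j) = 3j! - 3.
Then A(j+1) = A(j) + (3j·j!) = (3j! - 3) + (3j·j!).
Simplifying, A(j+1) = 3(j+1)! - 3,
which is the closed form with n = j+1.
By induction, the statement is established for all n ≥ 1.

A(n) = 3n! - 3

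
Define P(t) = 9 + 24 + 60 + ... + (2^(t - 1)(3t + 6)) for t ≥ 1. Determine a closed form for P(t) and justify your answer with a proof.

P(t) = 3·2^t(t + 1) - 3

We claim P(t) = 3·2^t(t + 1) - 3 for all t ≥ 1.
Base step (t = 1): P(1) = 9, and the closed form gives 9. They agree.
Inductive step: suppose the statement holds for some k ≥ 1, so P(k) = 3·2^k(k + 1) - 3.
Then P(k+1) = P(k) + (3·2^k(k + 3)) = (3·2^k(k + 1) - 3) + (3·2^k(k + 3)).
Simplifying, P(k+1) = 6·2^k·k + 12·2^k - 3 = 3·2^(k+1)((k+1) + 1) - 3,
which is the closed form with t = k+1.
Hence, by induction on t, the claim holds for every t ≥ 1.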